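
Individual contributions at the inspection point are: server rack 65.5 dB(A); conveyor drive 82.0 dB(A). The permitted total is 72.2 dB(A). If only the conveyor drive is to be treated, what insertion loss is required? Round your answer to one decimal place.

Fixed contribution from the other source: Σ 10^(L/10) = 10^(65.5/10) = 3.548e+06 (65.50 dB(A)).
To meet 72.2 dB(A) overall, the treated conveyor drive may contribute at most 10^(72.2/10) − 3.548e+06 = 1.305e+07, i.e. 71.16 dB(A).
Required insertion loss = 82.0 − 71.16 = 10.84 dB.

10.8 dB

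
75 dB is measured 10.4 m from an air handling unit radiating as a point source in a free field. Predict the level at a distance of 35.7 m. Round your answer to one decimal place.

Point-source attenuation: ΔL = 20·log₁₀(r₂/r₁) = 20·log₁₀(35.7/10.4) = 10.713 dB.
L₂ = 75 − 20·log₁₀(35.7/10.4) = 75 − 10.713 = 64.29 dB.

64.3 dB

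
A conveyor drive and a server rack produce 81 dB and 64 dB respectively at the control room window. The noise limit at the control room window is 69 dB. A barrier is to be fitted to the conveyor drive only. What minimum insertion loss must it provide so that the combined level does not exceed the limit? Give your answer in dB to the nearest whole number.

14 dB

Everything except the conveyor drive sums to 10^(64/10) = 2.512e+06 in linear terms, 64.00 dB.
The limit corresponds to 10^(69/10) = 7.943e+06; subtracting the fixed part leaves 5.431e+06 for the conveyor drive, i.e. 67.35 dB.
Required insertion loss = 81 − 67.35 = 13.65 dB.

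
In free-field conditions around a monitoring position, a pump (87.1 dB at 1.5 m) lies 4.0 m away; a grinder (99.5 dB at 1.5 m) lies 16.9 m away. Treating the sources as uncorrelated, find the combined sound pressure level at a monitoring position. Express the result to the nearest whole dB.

First find each source's level at the receiver (point-source: −20·log₁₀(r/r_ref)), then combine on an intensity basis.
pump: 87.1 − 20·log₁₀(4.0/1.5) = 87.1 − 8.52 = 78.58 dB.
grinder: 99.5 − 20·log₁₀(16.9/1.5) = 99.5 − 21.04 = 78.46 dB.
Σ 10^(L/10) = 1.423e+08 → L_total = 10·log₁₀(1.423e+08) = 81.53 dB.

82 dB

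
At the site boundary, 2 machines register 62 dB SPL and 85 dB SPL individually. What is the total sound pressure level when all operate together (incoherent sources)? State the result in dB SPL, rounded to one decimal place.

Incoherent sources combine by intensity addition: L_total = 10·log₁₀(Σ 10^(L_i/10)).
Σ 10^(L/10) = 10^(62/10) + 10^(85/10) = 3.178e+08.
L_total = 10·log₁₀(3.178e+08) = 85.02 dB SPL.

85.0 dB SPL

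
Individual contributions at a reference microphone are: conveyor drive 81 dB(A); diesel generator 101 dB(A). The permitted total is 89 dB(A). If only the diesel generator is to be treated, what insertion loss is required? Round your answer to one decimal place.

12.7 dB

Everything except the diesel generator sums to 10^(81/10) = 1.259e+08 in linear terms, 81.00 dB(A).
The limit corresponds to 10^(89/10) = 7.943e+08; subtracting the fixed part leaves 6.684e+08 for the diesel generator, i.e. 88.25 dB(A).
So the diesel generator must be reduced from 101 to 88.25 dB(A): IL = 12.75 dB.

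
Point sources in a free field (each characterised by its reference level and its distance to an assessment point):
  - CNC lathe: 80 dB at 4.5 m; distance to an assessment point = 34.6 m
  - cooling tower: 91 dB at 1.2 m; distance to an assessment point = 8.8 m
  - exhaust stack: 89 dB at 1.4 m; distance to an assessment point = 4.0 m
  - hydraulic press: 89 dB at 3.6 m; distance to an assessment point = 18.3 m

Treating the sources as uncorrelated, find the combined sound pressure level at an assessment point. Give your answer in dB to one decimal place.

81.9 dB

Propagate each source to the receiver with L = L_ref − 20·log₁₀(r/r_ref), then add intensities.
CNC lathe: 80 − 20·log₁₀(34.6/4.5) = 80 − 17.72 = 62.28 dB.
cooling tower: 91 − 20·log₁₀(8.8/1.2) = 91 − 17.31 = 73.69 dB.
exhaust stack: 89 − 20·log₁₀(4.0/1.4) = 89 − 9.12 = 79.88 dB.
hydraulic press: 89 − 20·log₁₀(18.3/3.6) = 89 − 14.12 = 74.88 dB.
Σ 10^(L/10) = 1.531e+08 → L_total = 10·log₁₀(1.531e+08) = 81.85 dB.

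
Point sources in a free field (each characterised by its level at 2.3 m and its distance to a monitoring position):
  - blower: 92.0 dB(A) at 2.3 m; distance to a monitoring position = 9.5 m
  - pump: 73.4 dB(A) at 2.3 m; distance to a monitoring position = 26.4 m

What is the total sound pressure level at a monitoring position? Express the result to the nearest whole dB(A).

80 dB(A)

Apply inverse-square spreading to bring every level to the receiver, then sum 10^(L/10).
blower: 92.0 − 20·log₁₀(9.5/2.3) = 92.0 − 12.32 = 79.68 dB(A).
pump: 73.4 − 20·log₁₀(26.4/2.3) = 73.4 − 21.20 = 52.20 dB(A).
Σ 10^(L/10) = 9.306e+07 → L_total = 10·log₁₀(9.306e+07) = 79.69 dB(A).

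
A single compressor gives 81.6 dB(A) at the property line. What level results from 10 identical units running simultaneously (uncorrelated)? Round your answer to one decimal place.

L_total = L₁ + 10·log₁₀ N for N identical incoherent sources.
L_total = 81.6 + 10·log₁₀(10) = 81.6 + 10.000 = 91.60 dB(A).

91.6 dB(A)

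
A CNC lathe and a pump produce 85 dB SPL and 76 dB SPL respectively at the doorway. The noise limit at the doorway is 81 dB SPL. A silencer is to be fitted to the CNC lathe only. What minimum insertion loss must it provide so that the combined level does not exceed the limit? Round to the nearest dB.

The untreated sources together contribute 10^(76/10) = 3.981e+07, i.e. 76.00 dB SPL.
The limit corresponds to 10^(81/10) = 1.259e+08; subtracting the fixed part leaves 8.608e+07 for the CNC lathe, i.e. 79.35 dB SPL.
So the CNC lathe must be reduced from 85 to 79.35 dB SPL: IL = 5.65 dB.

6 dB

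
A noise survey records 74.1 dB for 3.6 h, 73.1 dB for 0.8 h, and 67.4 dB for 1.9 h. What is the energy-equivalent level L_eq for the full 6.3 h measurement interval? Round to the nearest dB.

73 dB

L_eq = 10·log₁₀[(1/T)·Σ tᵢ·10^(Lᵢ/10)] with T = 6.3 h.
Σ tᵢ·10^(Lᵢ/10) = 3.6·10^(74.1/10) + 0.8·10^(73.1/10) + 1.9·10^(67.4/10) = 1.193e+08.
L_eq = 10·log₁₀(1.193e+08/6.3) = 72.77 dB.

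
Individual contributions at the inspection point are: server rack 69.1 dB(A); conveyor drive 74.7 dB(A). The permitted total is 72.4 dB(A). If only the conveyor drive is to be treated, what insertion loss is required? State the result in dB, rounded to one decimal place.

5.0 dB

Everything except the conveyor drive sums to 10^(69.1/10) = 8.128e+06 in linear terms, 69.10 dB(A).
To meet 72.4 dB(A) overall, the treated conveyor drive may contribute at most 10^(72.4/10) − 8.128e+06 = 9.250e+06, i.e. 69.66 dB(A).
So the conveyor drive must be reduced from 74.7 to 69.66 dB(A): IL = 5.04 dB.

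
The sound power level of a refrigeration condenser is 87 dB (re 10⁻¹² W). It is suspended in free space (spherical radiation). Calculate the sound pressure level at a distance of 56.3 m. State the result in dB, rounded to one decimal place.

41.0 dB

L_p = L_w − 10·log₁₀(4π·r²) with r = 56.3 m.
4π·r² = 3.983e+04 m², 10·log₁₀ of that is 46.002 dB.
L_p = 87 − 46.002 = 41.00 dB.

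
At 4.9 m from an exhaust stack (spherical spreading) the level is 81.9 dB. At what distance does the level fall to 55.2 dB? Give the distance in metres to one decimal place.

For a point source L₁ − L₂ = 20·log₁₀(r₂/r₁), so r₂ = r₁·10^((L₁−L₂)/20).
r₂ = 4.9·10^((81.9−55.2)/20) = 4.9·10^(26.7/20) = 105.97 m.

106.0 m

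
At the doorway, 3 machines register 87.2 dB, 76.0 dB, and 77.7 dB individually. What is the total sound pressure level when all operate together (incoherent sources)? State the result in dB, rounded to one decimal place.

87.9 dB

For uncorrelated sources the intensities add, so convert each level to linear form, sum, and take 10·log₁₀ of the total.
Σ 10^(L/10) = 10^(87.2/10) + 10^(76.0/10) + 10^(77.7/10) = 6.235e+08.
L_total = 10·log₁₀(6.235e+08) = 87.95 dB.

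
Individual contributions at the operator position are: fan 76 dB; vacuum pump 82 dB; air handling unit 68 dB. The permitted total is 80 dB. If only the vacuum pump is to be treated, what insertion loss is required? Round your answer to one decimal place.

The untreated sources together contribute 10^(76/10) + 10^(68/10) = 4.612e+07, i.e. 76.64 dB.
The limit corresponds to 10^(80/10) = 1.000e+08; subtracting the fixed part leaves 5.388e+07 for the vacuum pump, i.e. 77.31 dB.
Required insertion loss = 82 − 77.31 = 4.69 dB.

4.7 dB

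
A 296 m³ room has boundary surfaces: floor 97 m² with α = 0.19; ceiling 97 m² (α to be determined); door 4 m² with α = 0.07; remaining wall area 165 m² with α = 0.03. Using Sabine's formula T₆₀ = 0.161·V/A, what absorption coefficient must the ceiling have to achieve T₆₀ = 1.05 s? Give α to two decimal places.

Required total absorption A = 0.161·296/1.05 = 45.39 m².
Absorption from the other surfaces = 97·0.19 + 4·0.07 + 165·0.03 = 23.66 m², so the ceiling must supply 21.73 m² over 97 m².
α = 21.73/97 = 0.224.

0.22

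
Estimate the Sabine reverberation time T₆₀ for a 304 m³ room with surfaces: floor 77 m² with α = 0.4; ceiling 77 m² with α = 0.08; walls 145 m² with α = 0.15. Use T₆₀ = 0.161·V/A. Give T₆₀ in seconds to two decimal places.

A = Σ Sᵢαᵢ = 77·0.4 + 77·0.08 + 145·0.15 = 58.71 m².
T₆₀ = 0.161 × 304 / 58.71 = 0.834 s.

0.83 s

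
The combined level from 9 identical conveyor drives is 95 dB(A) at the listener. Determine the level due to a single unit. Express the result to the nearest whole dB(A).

85 dB(A)

9 equal contributions raise the level by 10·log₁₀ 9 = 9.542 dB, so each unit alone gives 95 − 9.542.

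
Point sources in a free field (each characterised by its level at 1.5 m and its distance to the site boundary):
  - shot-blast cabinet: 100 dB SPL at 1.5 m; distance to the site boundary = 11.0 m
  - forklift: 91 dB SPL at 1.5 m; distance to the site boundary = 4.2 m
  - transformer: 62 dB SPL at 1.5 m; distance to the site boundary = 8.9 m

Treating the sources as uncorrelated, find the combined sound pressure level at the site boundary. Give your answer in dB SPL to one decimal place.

Propagate each source to the receiver with L = L_ref − 20·log₁₀(r/r_ref), then add intensities.
shot-blast cabinet: 100 − 20·log₁₀(11.0/1.5) = 100 − 17.31 = 82.69 dB SPL.
forklift: 91 − 20·log₁₀(4.2/1.5) = 91 − 8.94 = 82.06 dB SPL.
transformer: 62 − 20·log₁₀(8.9/1.5) = 62 − 15.47 = 46.53 dB SPL.
Σ 10^(L/10) = 3.466e+08 → L_total = 10·log₁₀(3.466e+08) = 85.40 dB SPL.

85.4 dB SPL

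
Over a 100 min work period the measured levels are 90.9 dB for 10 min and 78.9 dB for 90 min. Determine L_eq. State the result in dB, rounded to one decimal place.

82.9 dB

L_eq = 10·log₁₀[(1/T)·Σ tᵢ·10^(Lᵢ/10)] with T = 100 min.
Σ tᵢ·10^(Lᵢ/10) = 10·10^(90.9/10) + 90·10^(78.9/10) = 1.929e+10.
L_eq = 10·log₁₀(1.929e+10/100) = 82.85 dB.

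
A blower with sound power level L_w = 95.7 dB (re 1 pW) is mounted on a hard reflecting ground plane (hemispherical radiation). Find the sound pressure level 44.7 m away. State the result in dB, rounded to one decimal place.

54.7 dB

The power spreads over a hemisphere of area 2π·r², so L_p = L_w − 10·log₁₀(2π·r²).
2π·r² = 1.255e+04 m², 10·log₁₀ of that is 40.988 dB.
L_p = 95.7 − 40.988 = 54.71 dB.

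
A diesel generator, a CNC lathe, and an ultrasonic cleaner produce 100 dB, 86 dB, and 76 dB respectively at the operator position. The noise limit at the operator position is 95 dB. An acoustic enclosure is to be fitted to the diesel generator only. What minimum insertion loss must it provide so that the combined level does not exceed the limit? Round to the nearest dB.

The untreated sources together contribute 10^(86/10) + 10^(76/10) = 4.379e+08, i.e. 86.41 dB.
The limit corresponds to 10^(95/10) = 3.162e+09; subtracting the fixed part leaves 2.724e+09 for the diesel generator, i.e. 94.35 dB.
So the diesel generator must be reduced from 100 to 94.35 dB: IL = 5.65 dB.

6 dB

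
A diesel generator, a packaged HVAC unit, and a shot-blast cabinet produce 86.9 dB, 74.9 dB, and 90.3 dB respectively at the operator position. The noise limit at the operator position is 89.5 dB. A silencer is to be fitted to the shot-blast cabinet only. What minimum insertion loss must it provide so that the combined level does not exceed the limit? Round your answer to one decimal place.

4.6 dB

Everything except the shot-blast cabinet sums to 10^(86.9/10) + 10^(74.9/10) = 5.207e+08 in linear terms, 87.17 dB.
To meet 89.5 dB overall, the treated shot-blast cabinet may contribute at most 10^(89.5/10) − 5.207e+08 = 3.706e+08, i.e. 85.69 dB.
Required insertion loss = 90.3 − 85.69 = 4.61 dB.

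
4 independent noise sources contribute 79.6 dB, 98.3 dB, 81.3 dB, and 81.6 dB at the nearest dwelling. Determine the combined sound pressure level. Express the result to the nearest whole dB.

99 dB

Incoherent sources combine by intensity addition: L_total = 10·log₁₀(Σ 10^(L_i/10)).
Σ 10^(L/10) = 10^(79.6/10) + 10^(98.3/10) + 10^(81.3/10) + 10^(81.6/10) = 7.131e+09.
L_total = 10·log₁₀(7.131e+09) = 98.53 dB.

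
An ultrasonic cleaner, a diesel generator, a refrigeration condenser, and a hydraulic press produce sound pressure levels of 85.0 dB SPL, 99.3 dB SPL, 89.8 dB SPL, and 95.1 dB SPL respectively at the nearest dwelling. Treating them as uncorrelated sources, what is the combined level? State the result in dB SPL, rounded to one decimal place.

For uncorrelated sources the intensities add, so convert each level to linear form, sum, and take 10·log₁₀ of the total.
Σ 10^(L/10) = 10^(85.0/10) + 10^(99.3/10) + 10^(89.8/10) + 10^(95.1/10) = 1.302e+10.
L_total = 10·log₁₀(1.302e+10) = 101.15 dB SPL.

101.1 dB SPL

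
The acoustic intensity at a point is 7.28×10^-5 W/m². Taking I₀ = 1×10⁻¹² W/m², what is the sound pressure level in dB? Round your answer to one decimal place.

78.6 dB

I/I₀ = 7.28×10^-5/10⁻¹² = 7.28×10^7, and L = 10·log₁₀(I/I₀).
L = 10·(0.8621 + 7) = 78.62 dB.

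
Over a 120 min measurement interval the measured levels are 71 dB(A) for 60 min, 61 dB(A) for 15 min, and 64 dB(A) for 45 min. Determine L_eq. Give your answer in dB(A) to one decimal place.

The energy average is taken in the linear domain: L_eq = 10·log₁₀[(Σ tᵢ·10^(Lᵢ/10))/T], T = 120 min.
Σ tᵢ·10^(Lᵢ/10) = 60·10^(71/10) + 15·10^(61/10) + 45·10^(64/10) = 8.873e+08.
L_eq = 10·log₁₀(8.873e+08/120) = 68.69 dB(A).

68.7 dB(A)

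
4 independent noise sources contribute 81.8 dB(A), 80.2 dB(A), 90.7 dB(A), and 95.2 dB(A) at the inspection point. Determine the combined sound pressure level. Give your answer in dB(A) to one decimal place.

For uncorrelated sources the intensities add, so convert each level to linear form, sum, and take 10·log₁₀ of the total.
Σ 10^(L/10) = 10^(81.8/10) + 10^(80.2/10) + 10^(90.7/10) + 10^(95.2/10) = 4.742e+09.
L_total = 10·log₁₀(4.742e+09) = 96.76 dB(A).

96.8 dB(A)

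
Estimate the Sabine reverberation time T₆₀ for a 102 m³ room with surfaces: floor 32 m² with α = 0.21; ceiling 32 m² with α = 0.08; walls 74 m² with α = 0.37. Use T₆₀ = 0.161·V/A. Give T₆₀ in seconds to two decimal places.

0.45 s

Total absorption A = 32·0.21 + 32·0.08 + 74·0.37 = 36.66 m² sabins.
T₆₀ = 0.161·V/A = 0.161·102/36.66 = 0.448 s.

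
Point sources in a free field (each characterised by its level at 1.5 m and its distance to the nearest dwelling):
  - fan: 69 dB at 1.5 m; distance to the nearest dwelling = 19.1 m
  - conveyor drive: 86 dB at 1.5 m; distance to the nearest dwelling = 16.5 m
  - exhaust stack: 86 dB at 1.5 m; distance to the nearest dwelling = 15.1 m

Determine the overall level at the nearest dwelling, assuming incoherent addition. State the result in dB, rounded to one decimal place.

68.6 dB

Apply inverse-square spreading to bring every level to the receiver, then sum 10^(L/10).
fan: 69 − 20·log₁₀(19.1/1.5) = 69 − 22.10 = 46.90 dB.
conveyor drive: 86 − 20·log₁₀(16.5/1.5) = 86 − 20.83 = 65.17 dB.
exhaust stack: 86 − 20·log₁₀(15.1/1.5) = 86 − 20.06 = 65.94 dB.
Σ 10^(L/10) = 7.268e+06 → L_total = 10·log₁₀(7.268e+06) = 68.61 dB.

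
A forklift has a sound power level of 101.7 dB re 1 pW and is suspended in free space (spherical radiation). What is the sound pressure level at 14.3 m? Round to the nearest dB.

68 dB

The power spreads over a sphere of area 4π·r², so L_p = L_w − 10·log₁₀(4π·r²).
4π·r² = 2570 m², 10·log₁₀ of that is 34.099 dB.
L_p = 101.7 − 34.099 = 67.60 dB.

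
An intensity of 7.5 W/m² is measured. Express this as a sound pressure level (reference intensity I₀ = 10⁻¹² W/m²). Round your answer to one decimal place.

128.8 dB

I/I₀ = 7.5/10⁻¹² = 7.5×10^12, and L = 10·log₁₀(I/I₀).
L = 10·(0.8751 + 12) = 128.75 dB.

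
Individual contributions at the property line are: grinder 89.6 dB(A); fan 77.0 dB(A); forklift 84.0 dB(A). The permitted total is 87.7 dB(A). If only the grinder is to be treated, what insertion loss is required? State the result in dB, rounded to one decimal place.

The untreated sources together contribute 10^(77.0/10) + 10^(84.0/10) = 3.013e+08, i.e. 84.79 dB(A).
To meet 87.7 dB(A) overall, the treated grinder may contribute at most 10^(87.7/10) − 3.013e+08 = 2.875e+08, i.e. 84.59 dB(A).
Required insertion loss = 89.6 − 84.59 = 5.01 dB.

5.0 dB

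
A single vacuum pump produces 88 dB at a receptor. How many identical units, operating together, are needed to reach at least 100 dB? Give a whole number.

N identical sources give L₁ + 10·log₁₀ N, so require 10·log₁₀ N ≥ 100 − 88 = 12.0 dB.
N ≥ 10^(12.0/10) = 15.849, so N = 16.

16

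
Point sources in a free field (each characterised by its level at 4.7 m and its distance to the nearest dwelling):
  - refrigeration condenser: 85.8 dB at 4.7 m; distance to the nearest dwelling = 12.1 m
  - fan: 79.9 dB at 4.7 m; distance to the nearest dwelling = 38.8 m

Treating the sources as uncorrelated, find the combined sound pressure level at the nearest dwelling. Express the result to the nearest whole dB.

Apply inverse-square spreading to bring every level to the receiver, then sum 10^(L/10).
refrigeration condenser: 85.8 − 20·log₁₀(12.1/4.7) = 85.8 − 8.21 = 77.59 dB.
fan: 79.9 − 20·log₁₀(38.8/4.7) = 79.9 − 18.33 = 61.57 dB.
Σ 10^(L/10) = 5.880e+07 → L_total = 10·log₁₀(5.880e+07) = 77.69 dB.

78 dB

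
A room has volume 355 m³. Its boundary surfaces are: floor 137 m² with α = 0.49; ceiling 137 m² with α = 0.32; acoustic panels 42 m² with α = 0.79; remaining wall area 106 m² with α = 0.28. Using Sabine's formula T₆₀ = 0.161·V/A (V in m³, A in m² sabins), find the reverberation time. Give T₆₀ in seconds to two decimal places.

0.33 s

A = Σ Sᵢαᵢ = 137·0.49 + 137·0.32 + 42·0.79 + 106·0.28 = 173.83 m².
T₆₀ = 0.161 × 355 / 173.83 = 0.329 s.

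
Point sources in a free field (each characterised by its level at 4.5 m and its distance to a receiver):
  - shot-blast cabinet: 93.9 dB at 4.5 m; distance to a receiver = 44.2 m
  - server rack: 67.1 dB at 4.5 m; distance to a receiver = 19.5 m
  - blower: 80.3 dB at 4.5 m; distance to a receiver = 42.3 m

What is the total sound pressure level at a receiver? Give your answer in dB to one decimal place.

74.3 dB

Apply inverse-square spreading to bring every level to the receiver, then sum 10^(L/10).
shot-blast cabinet: 93.9 − 20·log₁₀(44.2/4.5) = 93.9 − 19.84 = 74.06 dB.
server rack: 67.1 − 20·log₁₀(19.5/4.5) = 67.1 − 12.74 = 54.36 dB.
blower: 80.3 − 20·log₁₀(42.3/4.5) = 80.3 − 19.46 = 60.84 dB.
Σ 10^(L/10) = 2.693e+07 → L_total = 10·log₁₀(2.693e+07) = 74.30 dB.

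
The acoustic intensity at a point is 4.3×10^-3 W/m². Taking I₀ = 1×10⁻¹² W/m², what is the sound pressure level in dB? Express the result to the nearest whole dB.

96 dB

I/I₀ = 4.3×10^-3/10⁻¹² = 4.3×10^9, and L = 10·log₁₀(I/I₀).
L = 10·(0.6335 + 9) = 96.33 dB.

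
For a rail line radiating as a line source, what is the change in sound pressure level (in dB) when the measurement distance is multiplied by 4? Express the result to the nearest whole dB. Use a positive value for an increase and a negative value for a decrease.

A line source loses 3 dB per doubling of distance; generally ΔL = −10·log₁₀(r₂/r₁).
ΔL = −10·log₁₀(4) = -6.02 dB.

-6 dB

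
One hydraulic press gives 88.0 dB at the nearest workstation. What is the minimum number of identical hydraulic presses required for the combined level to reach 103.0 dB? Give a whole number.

32

The shortfall is 103.0 − 88.0 = 15.0 dB, and N units add 10·log₁₀ N, so need 10·log₁₀ N ≥ 15.0.
N ≥ 10^(15.0/10) = 31.623, so N = 32.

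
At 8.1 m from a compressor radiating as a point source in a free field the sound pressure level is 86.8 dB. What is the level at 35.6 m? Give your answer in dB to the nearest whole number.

74 dB

Point-source attenuation: ΔL = 20·log₁₀(r₂/r₁) = 20·log₁₀(35.6/8.1) = 12.859 dB.
L₂ = 86.8 − 20·log₁₀(35.6/8.1) = 86.8 − 12.859 = 73.94 dB.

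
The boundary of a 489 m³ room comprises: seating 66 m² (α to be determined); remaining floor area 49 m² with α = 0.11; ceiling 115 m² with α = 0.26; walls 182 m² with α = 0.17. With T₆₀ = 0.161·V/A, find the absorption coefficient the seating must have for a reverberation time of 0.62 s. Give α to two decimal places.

Required total absorption A = 0.161·489/0.62 = 126.98 m².
Absorption from the other surfaces = 49·0.11 + 115·0.26 + 182·0.17 = 66.23 m², so the seating must supply 60.75 m² over 66 m².
α = 60.75/66 = 0.920.

0.92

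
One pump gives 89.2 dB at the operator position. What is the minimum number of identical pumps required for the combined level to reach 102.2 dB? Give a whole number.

20

N identical sources give L₁ + 10·log₁₀ N, so require 10·log₁₀ N ≥ 102.2 − 89.2 = 13.0 dB.
N ≥ 10^(13.0/10) = 19.953, so N = 20.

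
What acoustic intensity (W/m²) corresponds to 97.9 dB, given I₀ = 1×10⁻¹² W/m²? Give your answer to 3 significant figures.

I/I₀ = 10^(97.9/10) = 6.166e+09, so I = 6.166e+09 × 10⁻¹² W/m².

0.00617 W/m²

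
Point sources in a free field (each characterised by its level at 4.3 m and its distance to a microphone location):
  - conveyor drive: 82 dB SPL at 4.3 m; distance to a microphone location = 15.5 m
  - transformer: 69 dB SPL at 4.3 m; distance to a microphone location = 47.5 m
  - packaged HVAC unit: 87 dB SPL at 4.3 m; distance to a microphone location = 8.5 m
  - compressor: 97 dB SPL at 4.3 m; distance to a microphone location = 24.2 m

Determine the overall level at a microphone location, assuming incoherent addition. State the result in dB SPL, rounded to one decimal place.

Apply inverse-square spreading to bring every level to the receiver, then sum 10^(L/10).
conveyor drive: 82 − 20·log₁₀(15.5/4.3) = 82 − 11.14 = 70.86 dB SPL.
transformer: 69 − 20·log₁₀(47.5/4.3) = 69 − 20.86 = 48.14 dB SPL.
packaged HVAC unit: 87 − 20·log₁₀(8.5/4.3) = 87 − 5.92 = 81.08 dB SPL.
compressor: 97 − 20·log₁₀(24.2/4.3) = 97 − 15.01 = 81.99 dB SPL.
Σ 10^(L/10) = 2.988e+08 → L_total = 10·log₁₀(2.988e+08) = 84.75 dB SPL.

84.8 dB SPL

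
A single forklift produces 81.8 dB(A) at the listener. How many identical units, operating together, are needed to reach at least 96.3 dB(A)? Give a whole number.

29

N identical sources give L₁ + 10·log₁₀ N, so require 10·log₁₀ N ≥ 96.3 − 81.8 = 14.5 dB.
N ≥ 10^(14.5/10) = 28.184, so N = 29.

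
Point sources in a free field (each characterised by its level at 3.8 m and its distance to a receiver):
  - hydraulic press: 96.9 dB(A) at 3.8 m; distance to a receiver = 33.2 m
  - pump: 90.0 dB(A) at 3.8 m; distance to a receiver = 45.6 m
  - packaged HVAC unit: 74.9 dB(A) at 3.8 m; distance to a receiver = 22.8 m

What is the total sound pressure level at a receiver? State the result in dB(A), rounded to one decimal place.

78.6 dB(A)

Propagate each source to the receiver with L = L_ref − 20·log₁₀(r/r_ref), then add intensities.
hydraulic press: 96.9 − 20·log₁₀(33.2/3.8) = 96.9 − 18.83 = 78.07 dB(A).
pump: 90.0 − 20·log₁₀(45.6/3.8) = 90.0 − 21.58 = 68.42 dB(A).
packaged HVAC unit: 74.9 − 20·log₁₀(22.8/3.8) = 74.9 − 15.56 = 59.34 dB(A).
Σ 10^(L/10) = 7.197e+07 → L_total = 10·log₁₀(7.197e+07) = 78.57 dB(A).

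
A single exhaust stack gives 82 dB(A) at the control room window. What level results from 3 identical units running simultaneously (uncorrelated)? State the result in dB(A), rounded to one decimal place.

86.8 dB(A)

L_total = L₁ + 10·log₁₀ N for N identical incoherent sources.
L_total = 82 + 10·log₁₀(3) = 82 + 4.771 = 86.77 dB(A).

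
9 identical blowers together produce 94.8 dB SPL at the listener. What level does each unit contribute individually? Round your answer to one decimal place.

Dividing the total intensity by 9 lowers the level by 10·log₁₀ 9 = 9.542 dB: L₁ = 94.8 − 9.542.

85.3 dB SPL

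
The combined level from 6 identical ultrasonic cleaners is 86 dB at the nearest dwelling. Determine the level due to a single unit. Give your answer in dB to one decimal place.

78.2 dB

Dividing the total intensity by 6 lowers the level by 10·log₁₀ 6 = 7.782 dB: L₁ = 86 − 7.782.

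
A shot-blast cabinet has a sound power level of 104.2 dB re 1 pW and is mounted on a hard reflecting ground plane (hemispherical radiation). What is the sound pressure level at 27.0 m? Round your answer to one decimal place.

67.6 dB

Free-field hemispherical radiation: L_p = L_w − 10·log₁₀(2π·r²), r = 27.0 m.
2π·r² = 4580 m², 10·log₁₀ of that is 36.609 dB.
L_p = 104.2 − 36.609 = 67.59 dB.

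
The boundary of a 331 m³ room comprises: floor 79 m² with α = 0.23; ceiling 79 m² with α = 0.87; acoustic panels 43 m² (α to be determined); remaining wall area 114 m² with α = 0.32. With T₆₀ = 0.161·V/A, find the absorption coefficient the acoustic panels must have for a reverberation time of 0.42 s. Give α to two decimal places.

Required total absorption A = 0.161·331/0.42 = 126.88 m².
Absorption from the other surfaces = 79·0.23 + 79·0.87 + 114·0.32 = 123.38 m², so the acoustic panels must supply 3.50 m² over 43 m².
α = 3.50/43 = 0.081.

0.08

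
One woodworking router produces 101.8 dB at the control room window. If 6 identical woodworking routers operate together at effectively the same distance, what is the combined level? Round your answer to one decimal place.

L_total = L₁ + 10·log₁₀ N for N identical incoherent sources.
L_total = 101.8 + 10·log₁₀(6) = 101.8 + 7.782 = 109.58 dB.

109.6 dB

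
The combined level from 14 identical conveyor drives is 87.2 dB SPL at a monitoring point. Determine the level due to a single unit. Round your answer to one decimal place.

14 equal contributions raise the level by 10·log₁₀ 14 = 11.461 dB, so each unit alone gives 87.2 − 11.461.

75.7 dB SPL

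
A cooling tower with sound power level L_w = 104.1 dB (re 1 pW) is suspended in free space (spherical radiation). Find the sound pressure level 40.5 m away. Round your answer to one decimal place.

61.0 dB

Free-field spherical radiation: L_p = L_w − 10·log₁₀(4π·r²), r = 40.5 m.
4π·r² = 2.061e+04 m², 10·log₁₀ of that is 43.141 dB.
L_p = 104.1 − 43.141 = 60.96 dB.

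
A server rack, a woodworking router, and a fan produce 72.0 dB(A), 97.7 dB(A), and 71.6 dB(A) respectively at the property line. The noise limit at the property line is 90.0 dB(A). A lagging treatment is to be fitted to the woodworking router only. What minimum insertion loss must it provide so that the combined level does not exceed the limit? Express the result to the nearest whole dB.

8 dB

The untreated sources together contribute 10^(72.0/10) + 10^(71.6/10) = 3.030e+07, i.e. 74.81 dB(A).
To meet 90.0 dB(A) overall, the treated woodworking router may contribute at most 10^(90.0/10) − 3.030e+07 = 9.697e+08, i.e. 89.87 dB(A).
Required insertion loss = 97.7 − 89.87 = 7.83 dB.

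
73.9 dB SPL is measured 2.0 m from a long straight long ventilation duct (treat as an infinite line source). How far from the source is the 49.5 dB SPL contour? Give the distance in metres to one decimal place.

550.8 m

The 24.4 dB drop corresponds to a distance ratio of 10^(24.4/10) for a line source.
r₂ = 2.0·10^((73.9−49.5)/10) = 2.0·10^(24.4/10) = 550.85 m.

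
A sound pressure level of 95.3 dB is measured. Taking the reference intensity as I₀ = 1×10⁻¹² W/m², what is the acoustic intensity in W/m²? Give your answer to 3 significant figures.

0.00339 W/m²

I/I₀ = 10^(95.3/10) = 3.388e+09, so I = 3.388e+09 × 10⁻¹² W/m².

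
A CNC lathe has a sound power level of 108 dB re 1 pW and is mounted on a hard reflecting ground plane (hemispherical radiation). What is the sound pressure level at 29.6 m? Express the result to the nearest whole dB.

71 dB

The power spreads over a hemisphere of area 2π·r², so L_p = L_w − 10·log₁₀(2π·r²).
2π·r² = 5505 m², 10·log₁₀ of that is 37.408 dB.
L_p = 108 − 37.408 = 70.59 dB.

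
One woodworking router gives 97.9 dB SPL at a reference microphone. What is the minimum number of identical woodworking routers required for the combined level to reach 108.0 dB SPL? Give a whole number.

11

Need L₁ + 10·log₁₀ N ≥ 108.0, i.e. log₁₀ N ≥ 1.01.
N ≥ 10^(10.1/10) = 10.233, so N = 11.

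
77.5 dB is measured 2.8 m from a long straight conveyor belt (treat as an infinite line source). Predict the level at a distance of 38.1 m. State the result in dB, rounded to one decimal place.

Line-source attenuation: ΔL = 10·log₁₀(r₂/r₁) = 10·log₁₀(38.1/2.8) = 11.338 dB.
L₂ = 77.5 − 10·log₁₀(38.1/2.8) = 77.5 − 11.338 = 66.16 dB.

66.2 dB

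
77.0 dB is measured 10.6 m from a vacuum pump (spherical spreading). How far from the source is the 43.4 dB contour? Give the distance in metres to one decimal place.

507.3 m

The 33.6 dB drop corresponds to a distance ratio of 10^(33.6/20) for a point source.
r₂ = 10.6·10^((77.0−43.4)/20) = 10.6·10^(33.6/20) = 507.35 m.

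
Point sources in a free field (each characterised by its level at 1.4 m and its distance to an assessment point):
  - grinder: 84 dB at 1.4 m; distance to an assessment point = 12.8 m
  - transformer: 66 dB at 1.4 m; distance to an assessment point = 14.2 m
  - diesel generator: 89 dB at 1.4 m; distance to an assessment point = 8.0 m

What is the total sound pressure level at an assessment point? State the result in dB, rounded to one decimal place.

74.4 dB

First find each source's level at the receiver (point-source: −20·log₁₀(r/r_ref)), then combine on an intensity basis.
grinder: 84 − 20·log₁₀(12.8/1.4) = 84 − 19.22 = 64.78 dB.
transformer: 66 − 20·log₁₀(14.2/1.4) = 66 − 20.12 = 45.88 dB.
diesel generator: 89 − 20·log₁₀(8.0/1.4) = 89 − 15.14 = 73.86 dB.
Σ 10^(L/10) = 2.737e+07 → L_total = 10·log₁₀(2.737e+07) = 74.37 dB.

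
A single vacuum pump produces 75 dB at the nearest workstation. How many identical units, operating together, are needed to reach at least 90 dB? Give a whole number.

The shortfall is 90 − 75 = 15.0 dB, and N units add 10·log₁₀ N, so need 10·log₁₀ N ≥ 15.0.
N ≥ 10^(15.0/10) = 31.623, so N = 32.

32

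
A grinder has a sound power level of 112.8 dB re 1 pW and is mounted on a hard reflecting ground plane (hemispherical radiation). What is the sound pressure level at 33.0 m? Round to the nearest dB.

74 dB

Free-field hemispherical radiation: L_p = L_w − 10·log₁₀(2π·r²), r = 33.0 m.
2π·r² = 6842 m², 10·log₁₀ of that is 38.352 dB.
L_p = 112.8 − 38.352 = 74.45 dB.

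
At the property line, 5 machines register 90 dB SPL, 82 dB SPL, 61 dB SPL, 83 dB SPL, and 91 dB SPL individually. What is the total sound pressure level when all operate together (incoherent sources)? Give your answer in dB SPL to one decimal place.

94.2 dB SPL

For uncorrelated sources the intensities add, so convert each level to linear form, sum, and take 10·log₁₀ of the total.
Σ 10^(L/10) = 10^(90/10) + 10^(82/10) + 10^(61/10) + 10^(83/10) + 10^(91/10) = 2.618e+09.
L_total = 10·log₁₀(2.618e+09) = 94.18 dB SPL.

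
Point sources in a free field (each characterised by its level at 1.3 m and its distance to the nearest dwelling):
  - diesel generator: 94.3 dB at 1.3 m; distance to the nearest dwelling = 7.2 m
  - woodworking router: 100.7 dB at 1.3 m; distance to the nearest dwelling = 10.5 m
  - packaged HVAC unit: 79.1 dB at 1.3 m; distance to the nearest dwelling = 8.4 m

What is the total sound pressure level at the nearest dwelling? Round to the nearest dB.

84 dB

First find each source's level at the receiver (point-source: −20·log₁₀(r/r_ref)), then combine on an intensity basis.
diesel generator: 94.3 − 20·log₁₀(7.2/1.3) = 94.3 − 14.87 = 79.43 dB.
woodworking router: 100.7 − 20·log₁₀(10.5/1.3) = 100.7 − 18.14 = 82.56 dB.
packaged HVAC unit: 79.1 − 20·log₁₀(8.4/1.3) = 79.1 − 16.21 = 62.89 dB.
Σ 10^(L/10) = 2.698e+08 → L_total = 10·log₁₀(2.698e+08) = 84.31 dB.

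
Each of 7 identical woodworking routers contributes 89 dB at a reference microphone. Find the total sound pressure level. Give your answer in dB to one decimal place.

N identical incoherent sources raise the level by 10·log₁₀ N.
L_total = 89 + 10·log₁₀(7) = 89 + 8.451 = 97.45 dB.

97.5 dB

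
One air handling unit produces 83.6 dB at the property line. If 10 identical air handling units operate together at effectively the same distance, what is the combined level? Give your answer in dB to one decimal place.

N identical incoherent sources raise the level by 10·log₁₀ N.
L_total = 83.6 + 10·log₁₀(10) = 83.6 + 10.000 = 93.60 dB.

93.6 dB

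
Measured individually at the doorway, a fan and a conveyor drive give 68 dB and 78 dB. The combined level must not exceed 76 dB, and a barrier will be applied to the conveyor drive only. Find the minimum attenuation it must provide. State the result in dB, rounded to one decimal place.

Everything except the conveyor drive sums to 10^(68/10) = 6.310e+06 in linear terms, 68.00 dB.
The limit corresponds to 10^(76/10) = 3.981e+07; subtracting the fixed part leaves 3.350e+07 for the conveyor drive, i.e. 75.25 dB.
Required insertion loss = 78 − 75.25 = 2.75 dB.

2.7 dB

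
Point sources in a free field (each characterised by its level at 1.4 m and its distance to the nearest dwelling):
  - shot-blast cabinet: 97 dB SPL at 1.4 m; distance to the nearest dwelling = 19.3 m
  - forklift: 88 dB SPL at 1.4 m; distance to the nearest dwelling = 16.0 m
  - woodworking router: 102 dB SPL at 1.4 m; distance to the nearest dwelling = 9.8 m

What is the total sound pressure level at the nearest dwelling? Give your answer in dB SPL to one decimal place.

Propagate each source to the receiver with L = L_ref − 20·log₁₀(r/r_ref), then add intensities.
shot-blast cabinet: 97 − 20·log₁₀(19.3/1.4) = 97 − 22.79 = 74.21 dB SPL.
forklift: 88 − 20·log₁₀(16.0/1.4) = 88 − 21.16 = 66.84 dB SPL.
woodworking router: 102 − 20·log₁₀(9.8/1.4) = 102 − 16.90 = 85.10 dB SPL.
Σ 10^(L/10) = 3.547e+08 → L_total = 10·log₁₀(3.547e+08) = 85.50 dB SPL.

85.5 dB SPL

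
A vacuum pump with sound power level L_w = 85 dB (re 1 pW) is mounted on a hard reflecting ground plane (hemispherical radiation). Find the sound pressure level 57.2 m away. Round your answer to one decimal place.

The power spreads over a hemisphere of area 2π·r², so L_p = L_w − 10·log₁₀(2π·r²).
2π·r² = 2.056e+04 m², 10·log₁₀ of that is 43.130 dB.
L_p = 85 − 43.130 = 41.87 dB.

41.9 dB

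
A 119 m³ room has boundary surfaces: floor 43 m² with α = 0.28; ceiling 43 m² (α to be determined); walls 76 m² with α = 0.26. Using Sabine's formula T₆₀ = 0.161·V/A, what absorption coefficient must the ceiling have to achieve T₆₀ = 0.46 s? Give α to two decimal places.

0.23

Required total absorption A = 0.161·119/0.46 = 41.65 m².
Absorption from the other surfaces = 43·0.28 + 76·0.26 = 31.80 m², so the ceiling must supply 9.85 m² over 43 m².
α = 9.85/43 = 0.229.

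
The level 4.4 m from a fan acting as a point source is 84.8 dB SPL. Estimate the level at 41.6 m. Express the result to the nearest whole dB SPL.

65 dB SPL

Point-source attenuation: ΔL = 20·log₁₀(r₂/r₁) = 20·log₁₀(41.6/4.4) = 19.513 dB.
L₂ = 84.8 − 20·log₁₀(41.6/4.4) = 84.8 − 19.513 = 65.29 dB SPL.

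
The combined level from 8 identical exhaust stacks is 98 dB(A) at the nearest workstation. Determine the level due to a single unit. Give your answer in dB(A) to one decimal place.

For N identical incoherent sources L_total = L₁ + 10·log₁₀ N, so L₁ = 98 − 10·log₁₀(8) = 98 − 9.031.

89.0 dB(A)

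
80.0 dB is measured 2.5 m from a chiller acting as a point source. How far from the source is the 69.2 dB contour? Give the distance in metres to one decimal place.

Point-source spreading drops the level by 20·log₁₀(r₂/r₁); inverting, r₂/r₁ = 10^(ΔL/20).
r₂ = 2.5·10^((80.0−69.2)/20) = 2.5·10^(10.8/20) = 8.67 m.

8.7 m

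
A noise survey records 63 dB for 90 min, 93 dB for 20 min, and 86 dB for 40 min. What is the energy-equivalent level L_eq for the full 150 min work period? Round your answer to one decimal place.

L_eq = 10·log₁₀[(1/T)·Σ tᵢ·10^(Lᵢ/10)] with T = 150 min.
Σ tᵢ·10^(Lᵢ/10) = 90·10^(63/10) + 20·10^(93/10) + 40·10^(86/10) = 5.601e+10.
L_eq = 10·log₁₀(5.601e+10/150) = 85.72 dB.

85.7 dB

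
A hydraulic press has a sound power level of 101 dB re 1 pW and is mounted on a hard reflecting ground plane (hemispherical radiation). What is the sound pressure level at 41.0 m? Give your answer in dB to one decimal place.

The power spreads over a hemisphere of area 2π·r², so L_p = L_w − 10·log₁₀(2π·r²).
2π·r² = 1.056e+04 m², 10·log₁₀ of that is 40.237 dB.
L_p = 101 − 40.237 = 60.76 dB.

60.8 dB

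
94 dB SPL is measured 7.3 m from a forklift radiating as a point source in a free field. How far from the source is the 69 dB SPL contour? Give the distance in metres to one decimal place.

129.8 m

For a point source L₁ − L₂ = 20·log₁₀(r₂/r₁), so r₂ = r₁·10^((L₁−L₂)/20).
r₂ = 7.3·10^((94−69)/20) = 7.3·10^(25.0/20) = 129.81 m.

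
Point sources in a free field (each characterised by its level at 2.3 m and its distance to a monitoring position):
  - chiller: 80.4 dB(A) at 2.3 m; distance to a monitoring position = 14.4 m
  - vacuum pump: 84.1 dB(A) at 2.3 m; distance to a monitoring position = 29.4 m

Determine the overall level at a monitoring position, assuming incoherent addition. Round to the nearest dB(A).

Propagate each source to the receiver with L = L_ref − 20·log₁₀(r/r_ref), then add intensities.
chiller: 80.4 − 20·log₁₀(14.4/2.3) = 80.4 − 15.93 = 64.47 dB(A).
vacuum pump: 84.1 − 20·log₁₀(29.4/2.3) = 84.1 − 22.13 = 61.97 dB(A).
Σ 10^(L/10) = 4.370e+06 → L_total = 10·log₁₀(4.370e+06) = 66.41 dB(A).

66 dB(A)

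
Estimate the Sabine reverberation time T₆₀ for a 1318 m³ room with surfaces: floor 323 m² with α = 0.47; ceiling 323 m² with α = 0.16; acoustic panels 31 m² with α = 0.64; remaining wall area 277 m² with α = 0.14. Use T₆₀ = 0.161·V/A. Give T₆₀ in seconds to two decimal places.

0.81 s

A = Σ Sᵢαᵢ = 323·0.47 + 323·0.16 + 31·0.64 + 277·0.14 = 262.11 m².
T₆₀ = 0.161·V/A = 0.161·1318/262.11 = 0.810 s.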